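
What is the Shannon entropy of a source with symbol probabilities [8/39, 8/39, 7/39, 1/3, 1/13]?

H(X) = -Σ p(x) log₂ p(x)
  -8/39 × log₂(8/39) = 0.4688
  -8/39 × log₂(8/39) = 0.4688
  -7/39 × log₂(7/39) = 0.4448
  -1/3 × log₂(1/3) = 0.5283
  -1/13 × log₂(1/13) = 0.2846
H(X) = 2.1953 bits


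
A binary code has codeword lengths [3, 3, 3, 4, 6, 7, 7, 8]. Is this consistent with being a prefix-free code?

Kraft inequality: Σ 2^(-l_i) ≤ 1 for prefix-free code
Calculating: 2^(-3) + 2^(-3) + 2^(-3) + 2^(-4) + 2^(-6) + 2^(-7) + 2^(-7) + 2^(-8)
= 0.125 + 0.125 + 0.125 + 0.0625 + 0.015625 + 0.0078125 + 0.0078125 + 0.00390625
= 0.4727
Since 0.4727 ≤ 1, prefix-free code exists


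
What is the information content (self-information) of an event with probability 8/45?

Information content I(x) = -log₂(p(x))
I = -log₂(8/45) = -log₂(0.1778)
I = 2.4919 bits


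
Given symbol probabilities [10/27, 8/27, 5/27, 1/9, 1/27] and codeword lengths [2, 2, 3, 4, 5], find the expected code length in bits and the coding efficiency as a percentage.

Average length L = Σ p_i × l_i = 2.5185 bits
Entropy H = 2.0296 bits
Efficiency η = H/L × 100% = 80.59%


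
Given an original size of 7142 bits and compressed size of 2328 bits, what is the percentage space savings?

Space savings = (1 - Compressed/Original) × 100%
= (1 - 2328/7142) × 100%
= 67.40%


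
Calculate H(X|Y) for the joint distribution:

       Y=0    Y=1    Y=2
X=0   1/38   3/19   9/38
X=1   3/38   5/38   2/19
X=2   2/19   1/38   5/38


H(X|Y) = Σ_y p(y) H(X|Y=y)
  p(Y=0) = 4/19, H(X|Y=0) = 1.4056
  p(Y=1) = 6/19, H(X|Y=1) = 1.3250
  p(Y=2) = 9/19, H(X|Y=2) = 1.4955
H(X|Y) = 0.2105×1.4056 + 0.3158×1.3250 + 0.4737×1.4955 = 1.4228 bits


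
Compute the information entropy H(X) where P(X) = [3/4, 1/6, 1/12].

H(X) = -Σ p(x) log₂ p(x)
  -3/4 × log₂(3/4) = 0.3113
  -1/6 × log₂(1/6) = 0.4308
  -1/12 × log₂(1/12) = 0.2987
H(X) = 1.0409 bits


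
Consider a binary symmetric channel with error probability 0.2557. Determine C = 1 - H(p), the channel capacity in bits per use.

For BSC with error probability p:
C = 1 - H(p) where H(p) is binary entropy
H(0.2557) = -0.2557 × log₂(0.2557) - 0.7443 × log₂(0.7443)
H(p) = 0.8202
C = 1 - 0.8202 = 0.1798 bits/use


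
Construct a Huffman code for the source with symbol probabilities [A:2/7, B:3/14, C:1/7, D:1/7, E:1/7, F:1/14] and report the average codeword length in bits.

Huffman tree construction:
Combine smallest probabilities repeatedly
Resulting codes:
  A: 10 (length 2)
  B: 00 (length 2)
  C: 011 (length 3)
  D: 110 (length 3)
  E: 111 (length 3)
  F: 010 (length 3)
Average length = Σ p(s) × length(s) = 2.5000 bits


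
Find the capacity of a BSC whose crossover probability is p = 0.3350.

For BSC with error probability p:
C = 1 - H(p) where H(p) is binary entropy
H(0.3350) = -0.3350 × log₂(0.3350) - 0.6650 × log₂(0.6650)
H(p) = 0.9200
C = 1 - 0.9200 = 0.0800 bits/use


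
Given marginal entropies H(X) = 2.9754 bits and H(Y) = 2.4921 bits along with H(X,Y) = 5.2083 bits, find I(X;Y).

I(X;Y) = H(X) + H(Y) - H(X,Y)
I(X;Y) = 2.9754 + 2.4921 - 5.2083 = 0.2592 bits


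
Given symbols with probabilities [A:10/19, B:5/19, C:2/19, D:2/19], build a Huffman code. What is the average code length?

Huffman tree construction:
Combine smallest probabilities repeatedly
Resulting codes:
  A: 1 (length 1)
  B: 01 (length 2)
  C: 000 (length 3)
  D: 001 (length 3)
Average length = Σ p(s) × length(s) = 1.6842 bits


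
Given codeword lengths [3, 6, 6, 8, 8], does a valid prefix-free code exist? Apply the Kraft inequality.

Kraft inequality: Σ 2^(-l_i) ≤ 1 for prefix-free code
Calculating: 2^(-3) + 2^(-6) + 2^(-6) + 2^(-8) + 2^(-8)
= 0.125 + 0.015625 + 0.015625 + 0.00390625 + 0.00390625
= 0.1641
Since 0.1641 ≤ 1, prefix-free code exists


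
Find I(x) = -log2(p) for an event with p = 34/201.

Information content I(x) = -log₂(p(x))
I = -log₂(34/201) = -log₂(0.1692)
I = 2.5636 bits


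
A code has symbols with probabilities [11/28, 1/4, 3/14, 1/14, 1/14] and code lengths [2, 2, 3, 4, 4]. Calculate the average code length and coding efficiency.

Average length L = Σ p_i × l_i = 2.5000 bits
Entropy H = 2.0497 bits
Efficiency η = H/L × 100% = 81.99%


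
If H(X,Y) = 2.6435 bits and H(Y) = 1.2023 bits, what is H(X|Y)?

Chain rule: H(X,Y) = H(X|Y) + H(Y)
H(X|Y) = H(X,Y) - H(Y) = 2.6435 - 1.2023 = 1.4412 bits


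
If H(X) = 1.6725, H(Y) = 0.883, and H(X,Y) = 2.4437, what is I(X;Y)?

I(X;Y) = H(X) + H(Y) - H(X,Y)
I(X;Y) = 1.6725 + 0.883 - 2.4437 = 0.1118 bits


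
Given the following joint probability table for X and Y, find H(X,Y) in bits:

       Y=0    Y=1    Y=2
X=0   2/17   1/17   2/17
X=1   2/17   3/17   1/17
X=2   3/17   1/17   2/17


H(X,Y) = -Σ p(x,y) log₂ p(x,y)
  p(0,0)=2/17: -0.1176 × log₂(0.1176) = 0.3632
  p(0,1)=1/17: -0.0588 × log₂(0.0588) = 0.2404
  p(0,2)=2/17: -0.1176 × log₂(0.1176) = 0.3632
  p(1,0)=2/17: -0.1176 × log₂(0.1176) = 0.3632
  p(1,1)=3/17: -0.1765 × log₂(0.1765) = 0.4416
  p(1,2)=1/17: -0.0588 × log₂(0.0588) = 0.2404
  p(2,0)=3/17: -0.1765 × log₂(0.1765) = 0.4416
  p(2,1)=1/17: -0.0588 × log₂(0.0588) = 0.2404
  p(2,2)=2/17: -0.1176 × log₂(0.1176) = 0.3632
H(X,Y) = 3.0575 bits


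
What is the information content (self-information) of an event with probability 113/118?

Information content I(x) = -log₂(p(x))
I = -log₂(113/118) = -log₂(0.9576)
I = 0.0625 bits


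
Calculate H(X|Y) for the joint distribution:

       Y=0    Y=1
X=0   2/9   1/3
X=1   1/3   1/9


H(X|Y) = Σ_y p(y) H(X|Y=y)
  p(Y=0) = 5/9, H(X|Y=0) = 0.9710
  p(Y=1) = 4/9, H(X|Y=1) = 0.8113
H(X|Y) = 0.5556×0.9710 + 0.4444×0.8113 = 0.9000 bits


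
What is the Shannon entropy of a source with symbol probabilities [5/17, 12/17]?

H(X) = -Σ p(x) log₂ p(x)
  -5/17 × log₂(5/17) = 0.5193
  -12/17 × log₂(12/17) = 0.3547
H(X) = 0.8740 bits


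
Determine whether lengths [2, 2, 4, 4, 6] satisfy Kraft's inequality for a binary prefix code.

Kraft inequality: Σ 2^(-l_i) ≤ 1 for prefix-free code
Calculating: 2^(-2) + 2^(-2) + 2^(-4) + 2^(-4) + 2^(-6)
= 0.25 + 0.25 + 0.0625 + 0.0625 + 0.015625
= 0.6406
Since 0.6406 ≤ 1, prefix-free code exists


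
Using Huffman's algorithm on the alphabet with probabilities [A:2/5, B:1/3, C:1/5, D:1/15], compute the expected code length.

Huffman tree construction:
Combine smallest probabilities repeatedly
Resulting codes:
  A: 0 (length 1)
  B: 11 (length 2)
  C: 101 (length 3)
  D: 100 (length 3)
Average length = Σ p(s) × length(s) = 1.8667 bits


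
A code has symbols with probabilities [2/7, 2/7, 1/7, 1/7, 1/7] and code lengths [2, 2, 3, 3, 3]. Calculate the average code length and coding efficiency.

Average length L = Σ p_i × l_i = 2.4286 bits
Entropy H = 2.2359 bits
Efficiency η = H/L × 100% = 92.07%


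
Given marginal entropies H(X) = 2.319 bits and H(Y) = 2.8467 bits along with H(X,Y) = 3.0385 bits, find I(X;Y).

I(X;Y) = H(X) + H(Y) - H(X,Y)
I(X;Y) = 2.319 + 2.8467 - 3.0385 = 2.1272 bits


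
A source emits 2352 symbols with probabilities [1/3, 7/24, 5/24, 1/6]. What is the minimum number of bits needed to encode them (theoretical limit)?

Entropy H = 1.9491 bits/symbol
Minimum bits = H × n = 1.9491 × 2352
= 4584.24 bits


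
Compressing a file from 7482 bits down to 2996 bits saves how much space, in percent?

Space savings = (1 - Compressed/Original) × 100%
= (1 - 2996/7482) × 100%
= 59.96%


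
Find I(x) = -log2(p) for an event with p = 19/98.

Information content I(x) = -log₂(p(x))
I = -log₂(19/98) = -log₂(0.1939)
I = 2.3668 bits


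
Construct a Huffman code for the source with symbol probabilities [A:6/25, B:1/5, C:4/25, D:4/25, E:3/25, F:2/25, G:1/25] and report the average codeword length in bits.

Huffman tree construction:
Combine smallest probabilities repeatedly
Resulting codes:
  A: 01 (length 2)
  B: 00 (length 2)
  C: 110 (length 3)
  D: 111 (length 3)
  E: 100 (length 3)
  F: 1011 (length 4)
  G: 1010 (length 4)
Average length = Σ p(s) × length(s) = 2.6800 bits


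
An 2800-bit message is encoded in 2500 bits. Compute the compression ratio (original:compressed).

Compression ratio = Original / Compressed
= 2800 / 2500 = 1.12:1


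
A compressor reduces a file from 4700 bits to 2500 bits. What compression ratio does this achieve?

Compression ratio = Original / Compressed
= 4700 / 2500 = 1.88:1


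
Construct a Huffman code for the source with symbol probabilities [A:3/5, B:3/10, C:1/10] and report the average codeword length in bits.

Huffman tree construction:
Combine smallest probabilities repeatedly
Resulting codes:
  A: 1 (length 1)
  B: 01 (length 2)
  C: 00 (length 2)
Average length = Σ p(s) × length(s) = 1.4000 bits


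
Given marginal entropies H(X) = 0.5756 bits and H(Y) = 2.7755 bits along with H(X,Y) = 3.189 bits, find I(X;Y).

I(X;Y) = H(X) + H(Y) - H(X,Y)
I(X;Y) = 0.5756 + 2.7755 - 3.189 = 0.1621 bits


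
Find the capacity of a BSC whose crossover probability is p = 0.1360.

For BSC with error probability p:
C = 1 - H(p) where H(p) is binary entropy
H(0.1360) = -0.1360 × log₂(0.1360) - 0.8640 × log₂(0.8640)
H(p) = 0.5737
C = 1 - 0.5737 = 0.4263 bits/use


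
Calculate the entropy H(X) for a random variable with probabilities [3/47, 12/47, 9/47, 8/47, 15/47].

H(X) = -Σ p(x) log₂ p(x)
  -3/47 × log₂(3/47) = 0.2534
  -12/47 × log₂(12/47) = 0.5029
  -9/47 × log₂(9/47) = 0.4566
  -8/47 × log₂(8/47) = 0.4348
  -15/47 × log₂(15/47) = 0.5259
H(X) = 2.1736 bits


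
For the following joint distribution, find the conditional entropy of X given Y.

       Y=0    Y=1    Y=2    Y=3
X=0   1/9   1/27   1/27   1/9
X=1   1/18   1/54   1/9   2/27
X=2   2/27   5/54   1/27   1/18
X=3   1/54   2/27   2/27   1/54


H(X|Y) = Σ_y p(y) H(X|Y=y)
  p(Y=0) = 7/27, H(X|Y=0) = 1.7885
  p(Y=1) = 2/9, H(X|Y=1) = 1.7842
  p(Y=2) = 7/27, H(X|Y=2) = 1.8424
  p(Y=3) = 7/27, H(X|Y=3) = 1.7885
H(X|Y) = 0.2593×1.7885 + 0.2222×1.7842 + 0.2593×1.8424 + 0.2593×1.7885 = 1.8015 bits


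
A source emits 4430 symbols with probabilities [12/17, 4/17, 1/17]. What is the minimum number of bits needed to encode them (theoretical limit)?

Entropy H = 1.0863 bits/symbol
Minimum bits = H × n = 1.0863 × 4430
= 4812.37 bits


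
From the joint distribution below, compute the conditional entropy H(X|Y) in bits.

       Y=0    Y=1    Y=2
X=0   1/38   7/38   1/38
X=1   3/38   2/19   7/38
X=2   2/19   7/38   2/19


H(X|Y) = Σ_y p(y) H(X|Y=y)
  p(Y=0) = 4/19, H(X|Y=0) = 1.4056
  p(Y=1) = 9/19, H(X|Y=1) = 1.5420
  p(Y=2) = 6/19, H(X|Y=2) = 1.2807
H(X|Y) = 0.2105×1.4056 + 0.4737×1.5420 + 0.3158×1.2807 = 1.4308 bits


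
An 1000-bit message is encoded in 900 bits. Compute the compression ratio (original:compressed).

Compression ratio = Original / Compressed
= 1000 / 900 = 1.11:1


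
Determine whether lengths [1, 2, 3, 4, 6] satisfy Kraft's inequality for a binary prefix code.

Kraft inequality: Σ 2^(-l_i) ≤ 1 for prefix-free code
Calculating: 2^(-1) + 2^(-2) + 2^(-3) + 2^(-4) + 2^(-6)
= 0.5 + 0.25 + 0.125 + 0.0625 + 0.015625
= 0.9531
Since 0.9531 ≤ 1, prefix-free code exists


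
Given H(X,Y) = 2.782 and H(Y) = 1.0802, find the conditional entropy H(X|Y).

Chain rule: H(X,Y) = H(X|Y) + H(Y)
H(X|Y) = H(X,Y) - H(Y) = 2.782 - 1.0802 = 1.7018 bits


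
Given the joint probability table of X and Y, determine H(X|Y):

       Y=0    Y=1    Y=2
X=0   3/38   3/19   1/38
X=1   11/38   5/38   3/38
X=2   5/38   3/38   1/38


H(X|Y) = Σ_y p(y) H(X|Y=y)
  p(Y=0) = 1/2, H(X|Y=0) = 1.3838
  p(Y=1) = 7/19, H(X|Y=1) = 1.5306
  p(Y=2) = 5/38, H(X|Y=2) = 1.3710
H(X|Y) = 0.5000×1.3838 + 0.3684×1.5306 + 0.1316×1.3710 = 1.4362 bits


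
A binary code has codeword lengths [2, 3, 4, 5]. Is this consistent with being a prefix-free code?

Kraft inequality: Σ 2^(-l_i) ≤ 1 for prefix-free code
Calculating: 2^(-2) + 2^(-3) + 2^(-4) + 2^(-5)
= 0.25 + 0.125 + 0.0625 + 0.03125
= 0.4688
Since 0.4688 ≤ 1, prefix-free code exists


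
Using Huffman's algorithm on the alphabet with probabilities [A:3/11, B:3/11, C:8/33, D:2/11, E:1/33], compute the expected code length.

Huffman tree construction:
Combine smallest probabilities repeatedly
Resulting codes:
  A: 10 (length 2)
  B: 11 (length 2)
  C: 01 (length 2)
  D: 001 (length 3)
  E: 000 (length 3)
Average length = Σ p(s) × length(s) = 2.2121 bits


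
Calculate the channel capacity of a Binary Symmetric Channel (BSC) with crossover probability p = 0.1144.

For BSC with error probability p:
C = 1 - H(p) where H(p) is binary entropy
H(0.1144) = -0.1144 × log₂(0.1144) - 0.8856 × log₂(0.8856)
H(p) = 0.5130
C = 1 - 0.5130 = 0.4870 bits/use


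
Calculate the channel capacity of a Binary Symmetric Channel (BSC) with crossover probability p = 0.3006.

For BSC with error probability p:
C = 1 - H(p) where H(p) is binary entropy
H(0.3006) = -0.3006 × log₂(0.3006) - 0.6994 × log₂(0.6994)
H(p) = 0.8820
C = 1 - 0.8820 = 0.1180 bits/use


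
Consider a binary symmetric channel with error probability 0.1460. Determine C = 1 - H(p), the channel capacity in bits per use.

For BSC with error probability p:
C = 1 - H(p) where H(p) is binary entropy
H(0.1460) = -0.1460 × log₂(0.1460) - 0.8540 × log₂(0.8540)
H(p) = 0.5997
C = 1 - 0.5997 = 0.4003 bits/use


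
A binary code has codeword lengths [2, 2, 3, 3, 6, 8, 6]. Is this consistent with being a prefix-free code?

Kraft inequality: Σ 2^(-l_i) ≤ 1 for prefix-free code
Calculating: 2^(-2) + 2^(-2) + 2^(-3) + 2^(-3) + 2^(-6) + 2^(-8) + 2^(-6)
= 0.25 + 0.25 + 0.125 + 0.125 + 0.015625 + 0.00390625 + 0.015625
= 0.7852
Since 0.7852 ≤ 1, prefix-free code exists


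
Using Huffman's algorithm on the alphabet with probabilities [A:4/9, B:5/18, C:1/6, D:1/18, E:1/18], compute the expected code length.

Huffman tree construction:
Combine smallest probabilities repeatedly
Resulting codes:
  A: 0 (length 1)
  B: 10 (length 2)
  C: 111 (length 3)
  D: 1100 (length 4)
  E: 1101 (length 4)
Average length = Σ p(s) × length(s) = 1.9444 bits


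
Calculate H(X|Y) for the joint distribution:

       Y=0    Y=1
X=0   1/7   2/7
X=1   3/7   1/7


H(X|Y) = Σ_y p(y) H(X|Y=y)
  p(Y=0) = 4/7, H(X|Y=0) = 0.8113
  p(Y=1) = 3/7, H(X|Y=1) = 0.9183
H(X|Y) = 0.5714×0.8113 + 0.4286×0.9183 = 0.8571 bits


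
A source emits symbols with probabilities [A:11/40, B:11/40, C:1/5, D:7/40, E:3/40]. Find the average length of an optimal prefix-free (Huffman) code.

Huffman tree construction:
Combine smallest probabilities repeatedly
Resulting codes:
  A: 10 (length 2)
  B: 11 (length 2)
  C: 00 (length 2)
  D: 011 (length 3)
  E: 010 (length 3)
Average length = Σ p(s) × length(s) = 2.2500 bits


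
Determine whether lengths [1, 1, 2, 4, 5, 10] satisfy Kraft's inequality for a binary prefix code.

Kraft inequality: Σ 2^(-l_i) ≤ 1 for prefix-free code
Calculating: 2^(-1) + 2^(-1) + 2^(-2) + 2^(-4) + 2^(-5) + 2^(-10)
= 0.5 + 0.5 + 0.25 + 0.0625 + 0.03125 + 0.0009765625
= 1.3447
Since 1.3447 > 1, prefix-free code does not exist


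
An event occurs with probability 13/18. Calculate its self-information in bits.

Information content I(x) = -log₂(p(x))
I = -log₂(13/18) = -log₂(0.7222)
I = 0.4695 bits


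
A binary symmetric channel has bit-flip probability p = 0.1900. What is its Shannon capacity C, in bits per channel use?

For BSC with error probability p:
C = 1 - H(p) where H(p) is binary entropy
H(0.1900) = -0.1900 × log₂(0.1900) - 0.8100 × log₂(0.8100)
H(p) = 0.7015
C = 1 - 0.7015 = 0.2985 bits/use


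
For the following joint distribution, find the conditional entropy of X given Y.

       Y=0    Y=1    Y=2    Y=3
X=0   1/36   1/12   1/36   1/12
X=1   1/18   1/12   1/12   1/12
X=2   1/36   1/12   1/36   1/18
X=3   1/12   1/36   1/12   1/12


H(X|Y) = Σ_y p(y) H(X|Y=y)
  p(Y=0) = 7/36, H(X|Y=0) = 1.8424
  p(Y=1) = 5/18, H(X|Y=1) = 1.8955
  p(Y=2) = 2/9, H(X|Y=2) = 1.8113
  p(Y=3) = 11/36, H(X|Y=3) = 1.9808
H(X|Y) = 0.1944×1.8424 + 0.2778×1.8955 + 0.2222×1.8113 + 0.3056×1.9808 = 1.8925 bits


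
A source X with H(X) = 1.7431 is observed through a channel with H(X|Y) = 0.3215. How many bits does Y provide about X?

I(X;Y) = H(X) - H(X|Y)
I(X;Y) = 1.7431 - 0.3215 = 1.4216 bits


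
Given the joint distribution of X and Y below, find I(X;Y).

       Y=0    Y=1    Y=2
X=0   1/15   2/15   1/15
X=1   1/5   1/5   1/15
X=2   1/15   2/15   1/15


H(X) = 1.5301, H(Y) = 1.5058, H(X,Y) = 3.0062
I(X;Y) = H(X) + H(Y) - H(X,Y) = 0.0297 bits


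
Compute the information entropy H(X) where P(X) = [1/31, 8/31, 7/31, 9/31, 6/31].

H(X) = -Σ p(x) log₂ p(x)
  -1/31 × log₂(1/31) = 0.1598
  -8/31 × log₂(8/31) = 0.5043
  -7/31 × log₂(7/31) = 0.4848
  -9/31 × log₂(9/31) = 0.5180
  -6/31 × log₂(6/31) = 0.4586
H(X) = 2.1255 bits


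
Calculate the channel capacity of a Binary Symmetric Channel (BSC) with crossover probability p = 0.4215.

For BSC with error probability p:
C = 1 - H(p) where H(p) is binary entropy
H(0.4215) = -0.4215 × log₂(0.4215) - 0.5785 × log₂(0.5785)
H(p) = 0.9821
C = 1 - 0.9821 = 0.0179 bits/use


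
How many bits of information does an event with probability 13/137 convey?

Information content I(x) = -log₂(p(x))
I = -log₂(13/137) = -log₂(0.0949)
I = 3.3976 bits


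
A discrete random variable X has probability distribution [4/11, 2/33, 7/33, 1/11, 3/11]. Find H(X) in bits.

H(X) = -Σ p(x) log₂ p(x)
  -4/11 × log₂(4/11) = 0.5307
  -2/33 × log₂(2/33) = 0.2451
  -7/33 × log₂(7/33) = 0.4745
  -1/11 × log₂(1/11) = 0.3145
  -3/11 × log₂(3/11) = 0.5112
H(X) = 2.0761 bits


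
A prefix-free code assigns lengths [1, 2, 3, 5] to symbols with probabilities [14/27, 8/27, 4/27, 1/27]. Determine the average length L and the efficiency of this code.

Average length L = Σ p_i × l_i = 1.7407 bits
Entropy H = 1.5955 bits
Efficiency η = H/L × 100% = 91.66%


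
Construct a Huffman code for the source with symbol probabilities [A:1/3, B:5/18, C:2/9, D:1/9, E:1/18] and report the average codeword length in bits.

Huffman tree construction:
Combine smallest probabilities repeatedly
Resulting codes:
  A: 11 (length 2)
  B: 10 (length 2)
  C: 01 (length 2)
  D: 001 (length 3)
  E: 000 (length 3)
Average length = Σ p(s) × length(s) = 2.1667 bits


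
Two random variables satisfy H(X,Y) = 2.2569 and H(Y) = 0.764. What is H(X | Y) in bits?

Chain rule: H(X,Y) = H(X|Y) + H(Y)
H(X|Y) = H(X,Y) - H(Y) = 2.2569 - 0.764 = 1.4929 bits


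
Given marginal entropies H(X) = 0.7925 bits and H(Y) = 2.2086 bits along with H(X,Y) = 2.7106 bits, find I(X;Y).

I(X;Y) = H(X) + H(Y) - H(X,Y)
I(X;Y) = 0.7925 + 2.2086 - 2.7106 = 0.2905 bits


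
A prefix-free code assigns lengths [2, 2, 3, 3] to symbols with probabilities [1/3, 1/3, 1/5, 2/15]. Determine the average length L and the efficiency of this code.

Average length L = Σ p_i × l_i = 2.3333 bits
Entropy H = 1.9086 bits
Efficiency η = H/L × 100% = 81.80%


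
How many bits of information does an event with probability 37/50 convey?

Information content I(x) = -log₂(p(x))
I = -log₂(37/50) = -log₂(0.7400)
I = 0.4344 bits


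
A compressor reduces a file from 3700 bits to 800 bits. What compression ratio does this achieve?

Compression ratio = Original / Compressed
= 3700 / 800 = 4.62:1


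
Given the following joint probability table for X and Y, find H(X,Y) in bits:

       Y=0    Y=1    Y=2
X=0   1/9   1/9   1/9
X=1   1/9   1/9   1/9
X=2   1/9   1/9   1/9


H(X,Y) = -Σ p(x,y) log₂ p(x,y)
  p(0,0)=1/9: -0.1111 × log₂(0.1111) = 0.3522
  p(0,1)=1/9: -0.1111 × log₂(0.1111) = 0.3522
  p(0,2)=1/9: -0.1111 × log₂(0.1111) = 0.3522
  p(1,0)=1/9: -0.1111 × log₂(0.1111) = 0.3522
  p(1,1)=1/9: -0.1111 × log₂(0.1111) = 0.3522
  p(1,2)=1/9: -0.1111 × log₂(0.1111) = 0.3522
  p(2,0)=1/9: -0.1111 × log₂(0.1111) = 0.3522
  p(2,1)=1/9: -0.1111 × log₂(0.1111) = 0.3522
  p(2,2)=1/9: -0.1111 × log₂(0.1111) = 0.3522
H(X,Y) = 3.1699 bits


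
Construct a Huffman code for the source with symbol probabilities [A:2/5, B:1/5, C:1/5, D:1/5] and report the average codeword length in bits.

Huffman tree construction:
Combine smallest probabilities repeatedly
Resulting codes:
  A: 11 (length 2)
  B: 00 (length 2)
  C: 01 (length 2)
  D: 10 (length 2)
Average length = Σ p(s) × length(s) = 2.0000 bits


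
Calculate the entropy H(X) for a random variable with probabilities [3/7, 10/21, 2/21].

H(X) = -Σ p(x) log₂ p(x)
  -3/7 × log₂(3/7) = 0.5239
  -10/21 × log₂(10/21) = 0.5097
  -2/21 × log₂(2/21) = 0.3231
H(X) = 1.3567 bits


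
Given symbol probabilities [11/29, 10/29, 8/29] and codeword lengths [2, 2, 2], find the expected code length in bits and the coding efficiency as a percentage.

Average length L = Σ p_i × l_i = 2.0000 bits
Entropy H = 1.5727 bits
Efficiency η = H/L × 100% = 78.64%


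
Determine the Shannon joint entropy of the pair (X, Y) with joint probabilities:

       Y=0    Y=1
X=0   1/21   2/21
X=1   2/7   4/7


H(X,Y) = -Σ p(x,y) log₂ p(x,y)
  p(0,0)=1/21: -0.0476 × log₂(0.0476) = 0.2092
  p(0,1)=2/21: -0.0952 × log₂(0.0952) = 0.3231
  p(1,0)=2/7: -0.2857 × log₂(0.2857) = 0.5164
  p(1,1)=4/7: -0.5714 × log₂(0.5714) = 0.4613
H(X,Y) = 1.5100 bits


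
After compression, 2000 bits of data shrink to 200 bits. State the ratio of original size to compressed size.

Compression ratio = Original / Compressed
= 2000 / 200 = 10.00:1


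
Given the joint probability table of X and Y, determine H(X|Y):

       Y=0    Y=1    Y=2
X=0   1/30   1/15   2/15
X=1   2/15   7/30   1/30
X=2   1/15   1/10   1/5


H(X|Y) = Σ_y p(y) H(X|Y=y)
  p(Y=0) = 7/30, H(X|Y=0) = 1.3788
  p(Y=1) = 2/5, H(X|Y=1) = 1.3844
  p(Y=2) = 11/30, H(X|Y=2) = 1.3222
H(X|Y) = 0.2333×1.3788 + 0.4000×1.3844 + 0.3667×1.3222 = 1.3603 bits


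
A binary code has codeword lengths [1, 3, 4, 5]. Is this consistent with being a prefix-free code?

Kraft inequality: Σ 2^(-l_i) ≤ 1 for prefix-free code
Calculating: 2^(-1) + 2^(-3) + 2^(-4) + 2^(-5)
= 0.5 + 0.125 + 0.0625 + 0.03125
= 0.7188
Since 0.7188 ≤ 1, prefix-free code exists


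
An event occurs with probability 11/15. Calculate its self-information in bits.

Information content I(x) = -log₂(p(x))
I = -log₂(11/15) = -log₂(0.7333)
I = 0.4475 bits


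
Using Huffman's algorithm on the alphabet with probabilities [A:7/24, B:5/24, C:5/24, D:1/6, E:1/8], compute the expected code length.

Huffman tree construction:
Combine smallest probabilities repeatedly
Resulting codes:
  A: 10 (length 2)
  B: 00 (length 2)
  C: 01 (length 2)
  D: 111 (length 3)
  E: 110 (length 3)
Average length = Σ p(s) × length(s) = 2.2917 bits


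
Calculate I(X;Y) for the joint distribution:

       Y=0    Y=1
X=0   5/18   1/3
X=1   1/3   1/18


H(X) = 0.9641, H(Y) = 0.9641, H(X,Y) = 1.8016
I(X;Y) = H(X) + H(Y) - H(X,Y) = 0.1265 bits


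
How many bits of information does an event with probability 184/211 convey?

Information content I(x) = -log₂(p(x))
I = -log₂(184/211) = -log₂(0.8720)
I = 0.1975 bits


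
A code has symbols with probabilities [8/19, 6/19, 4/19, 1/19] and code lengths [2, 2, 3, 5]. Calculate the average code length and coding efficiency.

Average length L = Σ p_i × l_i = 2.3684 bits
Entropy H = 1.7474 bits
Efficiency η = H/L × 100% = 73.78%


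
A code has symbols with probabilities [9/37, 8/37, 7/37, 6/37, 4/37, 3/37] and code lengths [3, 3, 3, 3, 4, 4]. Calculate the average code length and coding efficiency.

Average length L = Σ p_i × l_i = 3.1892 bits
Entropy H = 2.4947 bits
Efficiency η = H/L × 100% = 78.22%


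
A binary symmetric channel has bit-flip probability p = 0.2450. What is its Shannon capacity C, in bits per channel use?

For BSC with error probability p:
C = 1 - H(p) where H(p) is binary entropy
H(0.2450) = -0.2450 × log₂(0.2450) - 0.7550 × log₂(0.7550)
H(p) = 0.8033
C = 1 - 0.8033 = 0.1967 bits/use


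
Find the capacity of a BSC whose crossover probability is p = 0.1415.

For BSC with error probability p:
C = 1 - H(p) where H(p) is binary entropy
H(0.1415) = -0.1415 × log₂(0.1415) - 0.8585 × log₂(0.8585)
H(p) = 0.5882
C = 1 - 0.5882 = 0.4118 bits/use


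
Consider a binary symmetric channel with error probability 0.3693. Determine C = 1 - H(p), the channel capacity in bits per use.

For BSC with error probability p:
C = 1 - H(p) where H(p) is binary entropy
H(0.3693) = -0.3693 × log₂(0.3693) - 0.6307 × log₂(0.6307)
H(p) = 0.9501
C = 1 - 0.9501 = 0.0499 bits/use


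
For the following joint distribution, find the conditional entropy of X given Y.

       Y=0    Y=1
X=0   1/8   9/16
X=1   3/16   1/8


H(X|Y) = Σ_y p(y) H(X|Y=y)
  p(Y=0) = 5/16, H(X|Y=0) = 0.9710
  p(Y=1) = 11/16, H(X|Y=1) = 0.6840
H(X|Y) = 0.3125×0.9710 + 0.6875×0.6840 = 0.7737 bits


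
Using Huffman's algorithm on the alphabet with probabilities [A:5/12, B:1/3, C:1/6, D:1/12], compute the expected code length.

Huffman tree construction:
Combine smallest probabilities repeatedly
Resulting codes:
  A: 0 (length 1)
  B: 11 (length 2)
  C: 101 (length 3)
  D: 100 (length 3)
Average length = Σ p(s) × length(s) = 1.8333 bits


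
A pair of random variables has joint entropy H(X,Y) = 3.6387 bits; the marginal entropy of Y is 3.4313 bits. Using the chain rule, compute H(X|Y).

Chain rule: H(X,Y) = H(X|Y) + H(Y)
H(X|Y) = H(X,Y) - H(Y) = 3.6387 - 3.4313 = 0.2074 bits


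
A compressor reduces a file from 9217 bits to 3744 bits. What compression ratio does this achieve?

Compression ratio = Original / Compressed
= 9217 / 3744 = 2.46:1


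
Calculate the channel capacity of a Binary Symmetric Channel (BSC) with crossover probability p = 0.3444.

For BSC with error probability p:
C = 1 - H(p) where H(p) is binary entropy
H(0.3444) = -0.3444 × log₂(0.3444) - 0.6556 × log₂(0.6556)
H(p) = 0.9290
C = 1 - 0.9290 = 0.0710 bits/use


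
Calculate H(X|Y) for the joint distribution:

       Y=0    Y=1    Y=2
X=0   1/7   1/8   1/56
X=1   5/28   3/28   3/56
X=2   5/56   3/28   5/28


H(X|Y) = Σ_y p(y) H(X|Y=y)
  p(Y=0) = 23/56, H(X|Y=0) = 1.5310
  p(Y=1) = 19/56, H(X|Y=1) = 1.5810
  p(Y=2) = 1/4, H(X|Y=2) = 1.0949
H(X|Y) = 0.4107×1.5310 + 0.3393×1.5810 + 0.2500×1.0949 = 1.4390 bits


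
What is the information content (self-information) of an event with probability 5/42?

Information content I(x) = -log₂(p(x))
I = -log₂(5/42) = -log₂(0.1190)
I = 3.0704 bits


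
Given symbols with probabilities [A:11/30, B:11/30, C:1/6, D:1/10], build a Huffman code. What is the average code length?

Huffman tree construction:
Combine smallest probabilities repeatedly
Resulting codes:
  A: 11 (length 2)
  B: 0 (length 1)
  C: 101 (length 3)
  D: 100 (length 3)
Average length = Σ p(s) × length(s) = 1.9000 bits


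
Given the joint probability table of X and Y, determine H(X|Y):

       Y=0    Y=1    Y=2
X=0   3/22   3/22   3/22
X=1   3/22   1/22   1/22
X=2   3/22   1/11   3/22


H(X|Y) = Σ_y p(y) H(X|Y=y)
  p(Y=0) = 9/22, H(X|Y=0) = 1.5850
  p(Y=1) = 3/11, H(X|Y=1) = 1.4591
  p(Y=2) = 7/22, H(X|Y=2) = 1.4488
H(X|Y) = 0.4091×1.5850 + 0.2727×1.4591 + 0.3182×1.4488 = 1.5073 bits


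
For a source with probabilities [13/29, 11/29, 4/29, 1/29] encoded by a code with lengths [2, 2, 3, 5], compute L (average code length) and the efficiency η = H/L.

Average length L = Σ p_i × l_i = 2.2414 bits
Entropy H = 1.6111 bits
Efficiency η = H/L × 100% = 71.88%


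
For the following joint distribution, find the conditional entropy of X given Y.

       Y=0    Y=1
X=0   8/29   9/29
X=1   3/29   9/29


H(X|Y) = Σ_y p(y) H(X|Y=y)
  p(Y=0) = 11/29, H(X|Y=0) = 0.8454
  p(Y=1) = 18/29, H(X|Y=1) = 1.0000
H(X|Y) = 0.3793×0.8454 + 0.6207×1.0000 = 0.9413 bits


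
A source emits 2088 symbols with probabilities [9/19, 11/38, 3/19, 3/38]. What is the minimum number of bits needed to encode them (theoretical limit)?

Entropy H = 1.7380 bits/symbol
Minimum bits = H × n = 1.7380 × 2088
= 3628.95 bits


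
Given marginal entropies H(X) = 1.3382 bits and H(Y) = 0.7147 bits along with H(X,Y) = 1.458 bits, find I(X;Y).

I(X;Y) = H(X) + H(Y) - H(X,Y)
I(X;Y) = 1.3382 + 0.7147 - 1.458 = 0.5949 bits


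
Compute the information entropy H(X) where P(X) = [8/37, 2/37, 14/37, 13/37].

H(X) = -Σ p(x) log₂ p(x)
  -8/37 × log₂(8/37) = 0.4777
  -2/37 × log₂(2/37) = 0.2275
  -14/37 × log₂(14/37) = 0.5305
  -13/37 × log₂(13/37) = 0.5302
H(X) = 1.7660 bits


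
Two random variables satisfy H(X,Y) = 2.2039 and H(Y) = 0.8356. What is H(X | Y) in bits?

Chain rule: H(X,Y) = H(X|Y) + H(Y)
H(X|Y) = H(X,Y) - H(Y) = 2.2039 - 0.8356 = 1.3683 bits


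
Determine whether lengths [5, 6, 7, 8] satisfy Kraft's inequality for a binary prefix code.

Kraft inequality: Σ 2^(-l_i) ≤ 1 for prefix-free code
Calculating: 2^(-5) + 2^(-6) + 2^(-7) + 2^(-8)
= 0.03125 + 0.015625 + 0.0078125 + 0.00390625
= 0.0586
Since 0.0586 ≤ 1, prefix-free code exists


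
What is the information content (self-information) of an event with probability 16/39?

Information content I(x) = -log₂(p(x))
I = -log₂(16/39) = -log₂(0.4103)
I = 1.2854 bits


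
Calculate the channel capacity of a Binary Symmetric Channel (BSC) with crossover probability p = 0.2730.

For BSC with error probability p:
C = 1 - H(p) where H(p) is binary entropy
H(0.2730) = -0.2730 × log₂(0.2730) - 0.7270 × log₂(0.7270)
H(p) = 0.8457
C = 1 - 0.8457 = 0.1543 bits/use


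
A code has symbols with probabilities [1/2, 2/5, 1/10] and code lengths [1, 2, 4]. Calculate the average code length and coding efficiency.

Average length L = Σ p_i × l_i = 1.7000 bits
Entropy H = 1.3610 bits
Efficiency η = H/L × 100% = 80.06%


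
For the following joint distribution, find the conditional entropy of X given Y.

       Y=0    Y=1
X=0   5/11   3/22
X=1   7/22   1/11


H(X|Y) = Σ_y p(y) H(X|Y=y)
  p(Y=0) = 17/22, H(X|Y=0) = 0.9774
  p(Y=1) = 5/22, H(X|Y=1) = 0.9710
H(X|Y) = 0.7727×0.9774 + 0.2273×0.9710 = 0.9759 bits


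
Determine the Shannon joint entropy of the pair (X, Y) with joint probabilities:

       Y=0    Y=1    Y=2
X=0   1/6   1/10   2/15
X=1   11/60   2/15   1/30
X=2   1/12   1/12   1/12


H(X,Y) = -Σ p(x,y) log₂ p(x,y)
  p(0,0)=1/6: -0.1667 × log₂(0.1667) = 0.4308
  p(0,1)=1/10: -0.1000 × log₂(0.1000) = 0.3322
  p(0,2)=2/15: -0.1333 × log₂(0.1333) = 0.3876
  p(1,0)=11/60: -0.1833 × log₂(0.1833) = 0.4487
  p(1,1)=2/15: -0.1333 × log₂(0.1333) = 0.3876
  p(1,2)=1/30: -0.0333 × log₂(0.0333) = 0.1636
  p(2,0)=1/12: -0.0833 × log₂(0.0833) = 0.2987
  p(2,1)=1/12: -0.0833 × log₂(0.0833) = 0.2987
  p(2,2)=1/12: -0.0833 × log₂(0.0833) = 0.2987
H(X,Y) = 3.0467 bits


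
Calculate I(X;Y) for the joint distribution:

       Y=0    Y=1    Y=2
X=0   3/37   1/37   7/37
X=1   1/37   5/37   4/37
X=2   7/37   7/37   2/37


H(X) = 1.5534, H(Y) = 1.5807, H(X,Y) = 2.9035
I(X;Y) = H(X) + H(Y) - H(X,Y) = 0.2306 bits


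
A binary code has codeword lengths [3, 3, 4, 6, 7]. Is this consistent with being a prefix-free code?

Kraft inequality: Σ 2^(-l_i) ≤ 1 for prefix-free code
Calculating: 2^(-3) + 2^(-3) + 2^(-4) + 2^(-6) + 2^(-7)
= 0.125 + 0.125 + 0.0625 + 0.015625 + 0.0078125
= 0.3359
Since 0.3359 ≤ 1, prefix-free code exists


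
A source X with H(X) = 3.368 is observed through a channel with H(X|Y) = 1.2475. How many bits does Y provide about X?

I(X;Y) = H(X) - H(X|Y)
I(X;Y) = 3.368 - 1.2475 = 2.1205 bits


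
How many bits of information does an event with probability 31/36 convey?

Information content I(x) = -log₂(p(x))
I = -log₂(31/36) = -log₂(0.8611)
I = 0.2157 bits


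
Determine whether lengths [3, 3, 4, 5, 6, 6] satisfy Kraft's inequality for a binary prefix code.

Kraft inequality: Σ 2^(-l_i) ≤ 1 for prefix-free code
Calculating: 2^(-3) + 2^(-3) + 2^(-4) + 2^(-5) + 2^(-6) + 2^(-6)
= 0.125 + 0.125 + 0.0625 + 0.03125 + 0.015625 + 0.015625
= 0.3750
Since 0.3750 ≤ 1, prefix-free code exists


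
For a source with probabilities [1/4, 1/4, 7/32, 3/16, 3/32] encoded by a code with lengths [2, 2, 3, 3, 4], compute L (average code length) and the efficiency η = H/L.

Average length L = Σ p_i × l_i = 2.5938 bits
Entropy H = 2.2526 bits
Efficiency η = H/L × 100% = 86.85%


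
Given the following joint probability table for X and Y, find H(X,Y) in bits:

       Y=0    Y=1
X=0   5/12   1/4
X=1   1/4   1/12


H(X,Y) = -Σ p(x,y) log₂ p(x,y)
  p(0,0)=5/12: -0.4167 × log₂(0.4167) = 0.5263
  p(0,1)=1/4: -0.2500 × log₂(0.2500) = 0.5000
  p(1,0)=1/4: -0.2500 × log₂(0.2500) = 0.5000
  p(1,1)=1/12: -0.0833 × log₂(0.0833) = 0.2987
H(X,Y) = 1.8250 bits


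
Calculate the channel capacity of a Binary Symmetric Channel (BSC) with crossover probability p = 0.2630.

For BSC with error probability p:
C = 1 - H(p) where H(p) is binary entropy
H(0.2630) = -0.2630 × log₂(0.2630) - 0.7370 × log₂(0.7370)
H(p) = 0.8312
C = 1 - 0.8312 = 0.1688 bits/use


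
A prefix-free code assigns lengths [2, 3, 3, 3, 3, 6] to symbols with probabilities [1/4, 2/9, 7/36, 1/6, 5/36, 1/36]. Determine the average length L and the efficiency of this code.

Average length L = Σ p_i × l_i = 2.8333 bits
Entropy H = 2.4116 bits
Efficiency η = H/L × 100% = 85.11%


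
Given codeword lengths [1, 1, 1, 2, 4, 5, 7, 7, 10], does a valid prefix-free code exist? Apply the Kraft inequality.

Kraft inequality: Σ 2^(-l_i) ≤ 1 for prefix-free code
Calculating: 2^(-1) + 2^(-1) + 2^(-1) + 2^(-2) + 2^(-4) + 2^(-5) + 2^(-7) + 2^(-7) + 2^(-10)
= 0.5 + 0.5 + 0.5 + 0.25 + 0.0625 + 0.03125 + 0.0078125 + 0.0078125 + 0.0009765625
= 1.8604
Since 1.8604 > 1, prefix-free code does not exist


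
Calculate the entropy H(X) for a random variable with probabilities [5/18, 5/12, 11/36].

H(X) = -Σ p(x) log₂ p(x)
  -5/18 × log₂(5/18) = 0.5133
  -5/12 × log₂(5/12) = 0.5263
  -11/36 × log₂(11/36) = 0.5227
H(X) = 1.5622 bits


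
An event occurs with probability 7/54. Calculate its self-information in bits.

Information content I(x) = -log₂(p(x))
I = -log₂(7/54) = -log₂(0.1296)
I = 2.9475 bits


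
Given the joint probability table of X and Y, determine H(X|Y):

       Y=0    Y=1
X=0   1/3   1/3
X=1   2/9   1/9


H(X|Y) = Σ_y p(y) H(X|Y=y)
  p(Y=0) = 5/9, H(X|Y=0) = 0.9710
  p(Y=1) = 4/9, H(X|Y=1) = 0.8113
H(X|Y) = 0.5556×0.9710 + 0.4444×0.8113 = 0.9000 bits


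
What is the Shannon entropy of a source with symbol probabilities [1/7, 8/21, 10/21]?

H(X) = -Σ p(x) log₂ p(x)
  -1/7 × log₂(1/7) = 0.4011
  -8/21 × log₂(8/21) = 0.5304
  -10/21 × log₂(10/21) = 0.5097
H(X) = 1.4412 bits


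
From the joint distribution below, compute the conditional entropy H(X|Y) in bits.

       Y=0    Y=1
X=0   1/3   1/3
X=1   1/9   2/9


H(X|Y) = Σ_y p(y) H(X|Y=y)
  p(Y=0) = 4/9, H(X|Y=0) = 0.8113
  p(Y=1) = 5/9, H(X|Y=1) = 0.9710
H(X|Y) = 0.4444×0.8113 + 0.5556×0.9710 = 0.9000 bits


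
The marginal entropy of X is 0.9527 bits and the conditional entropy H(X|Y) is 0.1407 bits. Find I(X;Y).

I(X;Y) = H(X) - H(X|Y)
I(X;Y) = 0.9527 - 0.1407 = 0.812 bits


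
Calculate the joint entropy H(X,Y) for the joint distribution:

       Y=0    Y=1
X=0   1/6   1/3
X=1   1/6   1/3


H(X,Y) = -Σ p(x,y) log₂ p(x,y)
  p(0,0)=1/6: -0.1667 × log₂(0.1667) = 0.4308
  p(0,1)=1/3: -0.3333 × log₂(0.3333) = 0.5283
  p(1,0)=1/6: -0.1667 × log₂(0.1667) = 0.4308
  p(1,1)=1/3: -0.3333 × log₂(0.3333) = 0.5283
H(X,Y) = 1.9183 bits


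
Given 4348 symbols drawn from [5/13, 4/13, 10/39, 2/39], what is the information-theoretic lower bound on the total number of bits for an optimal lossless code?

Entropy H = 1.7766 bits/symbol
Minimum bits = H × n = 1.7766 × 4348
= 7724.78 bits


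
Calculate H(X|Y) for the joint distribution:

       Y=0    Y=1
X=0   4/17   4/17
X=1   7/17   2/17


H(X|Y) = Σ_y p(y) H(X|Y=y)
  p(Y=0) = 11/17, H(X|Y=0) = 0.9457
  p(Y=1) = 6/17, H(X|Y=1) = 0.9183
H(X|Y) = 0.6471×0.9457 + 0.3529×0.9183 = 0.9360 bits


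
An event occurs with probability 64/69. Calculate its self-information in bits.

Information content I(x) = -log₂(p(x))
I = -log₂(64/69) = -log₂(0.9275)
I = 0.1085 bits


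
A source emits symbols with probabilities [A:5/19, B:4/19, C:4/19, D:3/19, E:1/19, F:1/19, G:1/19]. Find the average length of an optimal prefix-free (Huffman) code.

Huffman tree construction:
Combine smallest probabilities repeatedly
Resulting codes:
  A: 10 (length 2)
  B: 00 (length 2)
  C: 01 (length 2)
  D: 110 (length 3)
  E: 11110 (length 5)
  F: 11111 (length 5)
  G: 1110 (length 4)
Average length = Σ p(s) × length(s) = 2.5789 bits


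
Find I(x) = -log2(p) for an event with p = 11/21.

Information content I(x) = -log₂(p(x))
I = -log₂(11/21) = -log₂(0.5238)
I = 0.9329 bits


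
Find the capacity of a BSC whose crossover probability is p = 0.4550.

For BSC with error probability p:
C = 1 - H(p) where H(p) is binary entropy
H(0.4550) = -0.4550 × log₂(0.4550) - 0.5450 × log₂(0.5450)
H(p) = 0.9941
C = 1 - 0.9941 = 0.0059 bits/use


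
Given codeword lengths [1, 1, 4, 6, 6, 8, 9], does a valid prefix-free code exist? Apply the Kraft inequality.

Kraft inequality: Σ 2^(-l_i) ≤ 1 for prefix-free code
Calculating: 2^(-1) + 2^(-1) + 2^(-4) + 2^(-6) + 2^(-6) + 2^(-8) + 2^(-9)
= 0.5 + 0.5 + 0.0625 + 0.015625 + 0.015625 + 0.00390625 + 0.001953125
= 1.0996
Since 1.0996 > 1, prefix-free code does not exist


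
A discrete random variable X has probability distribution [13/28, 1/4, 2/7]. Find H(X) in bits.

H(X) = -Σ p(x) log₂ p(x)
  -13/28 × log₂(13/28) = 0.5139
  -1/4 × log₂(1/4) = 0.5000
  -2/7 × log₂(2/7) = 0.5164
H(X) = 1.5303 bits


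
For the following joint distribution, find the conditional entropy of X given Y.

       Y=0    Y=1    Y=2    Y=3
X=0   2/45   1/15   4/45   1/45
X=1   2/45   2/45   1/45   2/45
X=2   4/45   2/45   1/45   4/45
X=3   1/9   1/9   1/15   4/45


H(X|Y) = Σ_y p(y) H(X|Y=y)
  p(Y=0) = 13/45, H(X|Y=0) = 1.8843
  p(Y=1) = 4/15, H(X|Y=1) = 1.8879
  p(Y=2) = 1/5, H(X|Y=2) = 1.7527
  p(Y=3) = 11/45, H(X|Y=3) = 1.8231
H(X|Y) = 0.2889×1.8843 + 0.2667×1.8879 + 0.2000×1.7527 + 0.2444×1.8231 = 1.8440 bits


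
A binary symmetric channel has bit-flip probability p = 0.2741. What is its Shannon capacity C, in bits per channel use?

For BSC with error probability p:
C = 1 - H(p) where H(p) is binary entropy
H(0.2741) = -0.2741 × log₂(0.2741) - 0.7259 × log₂(0.7259)
H(p) = 0.8473
C = 1 - 0.8473 = 0.1527 bits/use


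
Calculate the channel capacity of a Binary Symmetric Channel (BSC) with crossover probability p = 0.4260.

For BSC with error probability p:
C = 1 - H(p) where H(p) is binary entropy
H(0.4260) = -0.4260 × log₂(0.4260) - 0.5740 × log₂(0.5740)
H(p) = 0.9841
C = 1 - 0.9841 = 0.0159 bits/use


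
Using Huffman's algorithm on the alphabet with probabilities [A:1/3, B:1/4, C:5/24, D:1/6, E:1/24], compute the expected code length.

Huffman tree construction:
Combine smallest probabilities repeatedly
Resulting codes:
  A: 11 (length 2)
  B: 10 (length 2)
  C: 00 (length 2)
  D: 011 (length 3)
  E: 010 (length 3)
Average length = Σ p(s) × length(s) = 2.2083 bits


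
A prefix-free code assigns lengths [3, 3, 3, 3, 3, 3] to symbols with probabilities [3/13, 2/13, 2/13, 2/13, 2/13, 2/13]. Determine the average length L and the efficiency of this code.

Average length L = Σ p_i × l_i = 3.0000 bits
Entropy H = 2.5654 bits
Efficiency η = H/L × 100% = 85.51%
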